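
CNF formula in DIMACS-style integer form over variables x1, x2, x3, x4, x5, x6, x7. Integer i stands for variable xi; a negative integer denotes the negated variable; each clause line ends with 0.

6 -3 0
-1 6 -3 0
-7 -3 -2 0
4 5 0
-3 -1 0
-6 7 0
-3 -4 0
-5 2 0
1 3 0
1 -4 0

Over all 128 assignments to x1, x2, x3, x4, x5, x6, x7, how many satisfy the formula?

Case analysis on x3 and x1:
  x3=1, x1=1: a clause becomes empty — 0.
  x3=1, x1=0: a clause becomes empty — 0.
  x3=0, x1=1: 12 of the 32 assignments to (x2,x4,x5,x6,x7) work.
  x3=0, x1=0: a clause becomes empty — 0.
Total: 0 + 0 + 12 + 0 = 12.

12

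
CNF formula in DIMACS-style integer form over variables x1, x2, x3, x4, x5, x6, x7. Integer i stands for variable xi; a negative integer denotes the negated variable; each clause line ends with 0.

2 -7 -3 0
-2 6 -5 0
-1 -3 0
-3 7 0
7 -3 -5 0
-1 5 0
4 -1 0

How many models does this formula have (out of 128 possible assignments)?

40

Case analysis on x3 and x1:
  x3=1, x1=1: a clause becomes empty — 0.
  x3=1, x1=0: x4 free; 3 ways for (x2,x5,x6,x7) × 2^1 = 6.
  x3=0, x1=1: x7 free; 3 ways for (x2,x4,x5,x6) × 2^1 = 6.
  x3=0, x1=0: x4, x7 free; 7 ways for (x2,x5,x6) × 2^2 = 28.
Total: 0 + 6 + 6 + 28 = 40.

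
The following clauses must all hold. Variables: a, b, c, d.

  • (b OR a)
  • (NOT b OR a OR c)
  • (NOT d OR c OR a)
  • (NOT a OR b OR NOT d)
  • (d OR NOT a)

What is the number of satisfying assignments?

Satisfying assignments:
  a=F b=T c=T d=F
  a=F b=T c=T d=T
  a=T b=T c=F d=T
  a=T b=T c=T d=T
That's 4 in total.

4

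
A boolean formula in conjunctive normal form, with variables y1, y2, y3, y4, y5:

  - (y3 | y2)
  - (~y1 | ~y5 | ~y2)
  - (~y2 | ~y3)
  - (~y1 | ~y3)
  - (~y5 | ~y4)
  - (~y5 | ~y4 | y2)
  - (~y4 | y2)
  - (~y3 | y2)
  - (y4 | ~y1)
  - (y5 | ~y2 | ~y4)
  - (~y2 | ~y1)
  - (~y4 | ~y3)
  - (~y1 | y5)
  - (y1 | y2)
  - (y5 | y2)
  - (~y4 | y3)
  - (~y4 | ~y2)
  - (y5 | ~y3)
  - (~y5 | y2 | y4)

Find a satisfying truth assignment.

y1=False, y2=True, y3=False, y4=False, y5=True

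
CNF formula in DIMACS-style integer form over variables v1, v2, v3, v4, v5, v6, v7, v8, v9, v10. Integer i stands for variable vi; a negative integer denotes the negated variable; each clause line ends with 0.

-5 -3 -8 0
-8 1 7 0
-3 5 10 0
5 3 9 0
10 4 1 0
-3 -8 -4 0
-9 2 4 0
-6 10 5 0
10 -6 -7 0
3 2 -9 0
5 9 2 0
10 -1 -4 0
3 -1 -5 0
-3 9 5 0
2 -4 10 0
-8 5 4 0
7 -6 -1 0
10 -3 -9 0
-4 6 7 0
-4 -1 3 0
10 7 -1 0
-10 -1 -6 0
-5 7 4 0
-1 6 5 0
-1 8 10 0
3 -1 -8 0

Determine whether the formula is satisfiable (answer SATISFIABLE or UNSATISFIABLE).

SATISFIABLE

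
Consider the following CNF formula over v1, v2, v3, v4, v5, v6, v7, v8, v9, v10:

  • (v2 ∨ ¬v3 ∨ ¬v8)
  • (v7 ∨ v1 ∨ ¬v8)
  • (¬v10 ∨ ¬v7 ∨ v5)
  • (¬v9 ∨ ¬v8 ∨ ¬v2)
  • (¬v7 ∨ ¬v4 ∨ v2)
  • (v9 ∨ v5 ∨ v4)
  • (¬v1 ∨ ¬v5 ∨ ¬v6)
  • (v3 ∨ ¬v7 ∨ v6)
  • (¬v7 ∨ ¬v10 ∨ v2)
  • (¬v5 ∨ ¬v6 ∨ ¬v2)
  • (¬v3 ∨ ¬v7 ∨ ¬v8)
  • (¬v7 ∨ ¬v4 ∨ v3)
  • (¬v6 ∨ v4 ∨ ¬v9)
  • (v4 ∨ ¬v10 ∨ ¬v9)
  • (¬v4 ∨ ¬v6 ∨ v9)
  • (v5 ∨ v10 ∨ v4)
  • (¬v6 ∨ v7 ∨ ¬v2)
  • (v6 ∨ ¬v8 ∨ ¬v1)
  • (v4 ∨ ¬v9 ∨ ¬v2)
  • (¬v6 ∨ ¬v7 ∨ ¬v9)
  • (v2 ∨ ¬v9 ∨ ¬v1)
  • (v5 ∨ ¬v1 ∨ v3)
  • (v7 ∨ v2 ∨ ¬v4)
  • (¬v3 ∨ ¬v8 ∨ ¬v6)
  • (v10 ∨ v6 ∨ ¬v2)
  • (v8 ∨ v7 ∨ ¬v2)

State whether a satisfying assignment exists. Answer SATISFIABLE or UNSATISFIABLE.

Branch on v1: take v1 = True.
Set v2 = False and propagate.
  then v9 is forced to False.
Try v3 = True.
  then v8 is forced to False.
The remaining clauses are satisfied by v4 = False, v5 = True, v6 = False, v7 = True, v10 = False.
Every clause has at least one true literal under this assignment.
So v1 = T, v2 = F, v3 = T, v4 = F, v5 = T, v6 = F, v7 = T, v8 = F, v9 = F, v10 = F is a satisfying assignment.

SATISFIABLE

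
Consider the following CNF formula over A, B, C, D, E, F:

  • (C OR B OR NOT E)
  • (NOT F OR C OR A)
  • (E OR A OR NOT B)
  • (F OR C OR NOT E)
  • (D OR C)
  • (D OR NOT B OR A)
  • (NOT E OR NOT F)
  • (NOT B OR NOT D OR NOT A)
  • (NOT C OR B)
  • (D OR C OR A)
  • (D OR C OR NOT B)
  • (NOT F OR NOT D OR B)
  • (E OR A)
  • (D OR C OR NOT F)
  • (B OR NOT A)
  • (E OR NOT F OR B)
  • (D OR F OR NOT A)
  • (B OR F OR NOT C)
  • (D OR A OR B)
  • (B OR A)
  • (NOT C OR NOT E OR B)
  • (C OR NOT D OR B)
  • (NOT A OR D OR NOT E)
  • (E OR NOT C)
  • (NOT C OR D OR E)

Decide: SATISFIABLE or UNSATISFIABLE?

SATISFIABLE

Branch on A: take A = False.
  then E is forced to True.
  then F is forced to False.
  then C is forced to True.
  then B is forced to True.
  then D is forced to True.
So A=F, B=T, C=T, D=T, E=T, F=F is a satisfying assignment.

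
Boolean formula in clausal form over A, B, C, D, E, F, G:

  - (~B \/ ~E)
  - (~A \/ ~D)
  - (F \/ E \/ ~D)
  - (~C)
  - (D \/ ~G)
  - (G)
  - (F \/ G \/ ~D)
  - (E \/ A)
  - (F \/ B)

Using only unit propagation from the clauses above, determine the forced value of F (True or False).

True

(~C) is a unit clause: C = False.
Unit clause (G) sets G = True.
From (D \/ ~G) and G = True: D = True.
In (~A \/ ~D), ~D is now false; ~A must hold, so A = False.
In (A \/ E), A is now false; E must hold, so E = True.
In (~B \/ ~E), ~E is now false; ~B must hold, so B = False.
(B \/ F) with B = False leaves only F, so F = True.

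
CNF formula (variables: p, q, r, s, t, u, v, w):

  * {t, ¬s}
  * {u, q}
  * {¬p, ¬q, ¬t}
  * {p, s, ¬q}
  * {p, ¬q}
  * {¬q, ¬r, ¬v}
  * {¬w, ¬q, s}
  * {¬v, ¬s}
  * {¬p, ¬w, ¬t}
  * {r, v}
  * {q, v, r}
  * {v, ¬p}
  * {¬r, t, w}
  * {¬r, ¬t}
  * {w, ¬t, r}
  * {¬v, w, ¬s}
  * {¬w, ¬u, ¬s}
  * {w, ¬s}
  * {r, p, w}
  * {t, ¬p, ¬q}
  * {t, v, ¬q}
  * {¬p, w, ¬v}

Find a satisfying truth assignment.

p = F  q = F  r = T  s = F  t = F  u = T  v = T  w = T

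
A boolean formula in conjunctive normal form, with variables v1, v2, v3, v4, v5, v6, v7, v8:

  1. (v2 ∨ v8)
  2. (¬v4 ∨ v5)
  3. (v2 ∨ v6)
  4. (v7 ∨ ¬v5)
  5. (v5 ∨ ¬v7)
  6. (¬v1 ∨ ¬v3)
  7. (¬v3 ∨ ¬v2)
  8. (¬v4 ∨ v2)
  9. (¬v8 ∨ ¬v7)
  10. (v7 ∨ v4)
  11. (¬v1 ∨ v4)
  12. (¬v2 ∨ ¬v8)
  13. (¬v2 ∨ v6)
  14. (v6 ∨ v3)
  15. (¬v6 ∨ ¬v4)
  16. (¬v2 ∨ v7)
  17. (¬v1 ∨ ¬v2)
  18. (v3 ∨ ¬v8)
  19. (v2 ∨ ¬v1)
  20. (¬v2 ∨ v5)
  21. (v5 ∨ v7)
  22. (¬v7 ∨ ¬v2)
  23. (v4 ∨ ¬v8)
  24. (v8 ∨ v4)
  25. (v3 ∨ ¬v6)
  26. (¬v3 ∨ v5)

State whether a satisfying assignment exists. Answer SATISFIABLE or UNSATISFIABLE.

v2 = True:
  propagation gives v3=False, v8=False, v6=True; an empty clause results — contradiction.
v2 = False:
  propagation gives v8=True, v6=True, v4=False; an empty clause results — contradiction.
Every branch closes, so no satisfying assignment exists.

UNSATISFIABLE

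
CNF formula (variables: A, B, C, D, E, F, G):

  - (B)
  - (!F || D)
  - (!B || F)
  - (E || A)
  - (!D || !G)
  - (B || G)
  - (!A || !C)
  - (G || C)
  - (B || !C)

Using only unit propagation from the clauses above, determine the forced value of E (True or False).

True

(B) stands alone — B = True.
(!B || F) with B = True leaves only F, so F = True.
(D || !F): since F = True, the clause reduces to (D). D = True.
In (!G || !D), !D is now false; !G must hold, so G = False.
In (G || C), G is now false; C must hold, so C = True.
(!C || !A): since C = True, the clause reduces to (!A). A = False.
From (E || A) and A = False: E = True.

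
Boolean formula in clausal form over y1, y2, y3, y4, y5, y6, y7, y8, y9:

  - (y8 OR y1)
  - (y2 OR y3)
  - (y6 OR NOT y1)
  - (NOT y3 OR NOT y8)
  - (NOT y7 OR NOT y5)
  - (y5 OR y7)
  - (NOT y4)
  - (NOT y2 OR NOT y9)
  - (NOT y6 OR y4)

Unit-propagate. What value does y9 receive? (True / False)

False

(NOT y4) is a unit clause: y4 = False.
From (NOT y6 OR y4) and y4 = False: y6 = False.
(y6 OR NOT y1) with y6 = False leaves only NOT y1, so y1 = False.
From (y1 OR y8) and y1 = False: y8 = True.
From (NOT y8 OR NOT y3) and y8 = True: y3 = False.
From (y3 OR y2) and y3 = False: y2 = True.
(NOT y2 OR NOT y9): since y2 = True, the clause reduces to (NOT y9). y9 = False.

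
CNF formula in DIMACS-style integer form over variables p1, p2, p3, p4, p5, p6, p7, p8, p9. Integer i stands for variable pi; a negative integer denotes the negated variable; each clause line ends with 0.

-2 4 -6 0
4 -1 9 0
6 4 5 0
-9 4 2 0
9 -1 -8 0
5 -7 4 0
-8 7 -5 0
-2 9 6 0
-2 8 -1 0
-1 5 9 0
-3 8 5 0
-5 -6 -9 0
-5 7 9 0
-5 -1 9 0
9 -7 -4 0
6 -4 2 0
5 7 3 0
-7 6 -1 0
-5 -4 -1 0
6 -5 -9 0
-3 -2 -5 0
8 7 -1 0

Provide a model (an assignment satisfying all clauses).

p1=F, p2=F, p3=T, p4=F, p5=T, p6=T, p7=T, p8=F, p9=F

Check each clause:
  1. (p4 OR NOT p6 OR NOT p2) — NOT p2 is true.
  2. (p9 OR NOT p1 OR p4) — NOT p1 is true.
  3. (p6 OR p4 OR p5) — p5 is true.
  4. (p2 OR NOT p9 OR p4) — NOT p9 is true.
  5. (p9 OR NOT p8 OR NOT p1) — NOT p8 is true.
  6. (p4 OR p5 OR NOT p7) — p5 is true.
  7. (NOT p5 OR p7 OR NOT p8) — NOT p8 is true.
  8. (p9 OR p6 OR NOT p2) — NOT p2 is true.
  9. (p8 OR NOT p2 OR NOT p1) — NOT p2 is true.
  10. (p5 OR p9 OR NOT p1) — p5 is true.
  11. (NOT p3 OR p5 OR p8) — p5 is true.
  12. (NOT p5 OR NOT p6 OR NOT p9) — NOT p9 is true.
  13. (p7 OR NOT p5 OR p9) — p7 is true.
  14. (p9 OR NOT p1 OR NOT p5) — NOT p1 is true.
  15. (NOT p4 OR NOT p7 OR p9) — NOT p4 is true.
  16. (p6 OR p2 OR NOT p4) — NOT p4 is true.
  17. (p5 OR p3 OR p7) — p3 is true.
  18. (NOT p1 OR p6 OR NOT p7) — p6 is true.
  19. (NOT p4 OR NOT p5 OR NOT p1) — NOT p4 is true.
  20. (NOT p9 OR p6 OR NOT p5) — p6 is true.
  21. (NOT p5 OR NOT p2 OR NOT p3) — NOT p2 is true.
  22. (p7 OR NOT p1 OR p8) — NOT p1 is true.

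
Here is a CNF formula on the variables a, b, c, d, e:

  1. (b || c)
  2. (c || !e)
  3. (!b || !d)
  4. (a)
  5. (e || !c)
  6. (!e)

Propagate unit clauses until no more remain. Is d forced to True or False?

(a) is a unit clause: a = True.
Unit clause (!e) sets e = False.
(e || !c) with e = False leaves only !c, so c = False.
(b || c) with c = False leaves only b, so b = True.
(!d || !b) with b = True leaves only !d, so d = False.

False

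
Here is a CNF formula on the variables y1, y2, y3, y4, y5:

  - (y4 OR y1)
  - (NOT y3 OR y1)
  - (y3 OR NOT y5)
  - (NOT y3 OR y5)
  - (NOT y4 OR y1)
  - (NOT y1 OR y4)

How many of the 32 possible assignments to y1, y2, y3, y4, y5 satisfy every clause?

4

Satisfying assignments:
  y1=T y2=F y3=F y4=T y5=F
  y1=T y2=F y3=T y4=T y5=T
  y1=T y2=T y3=F y4=T y5=F
  y1=T y2=T y3=T y4=T y5=T
That's 4 in total.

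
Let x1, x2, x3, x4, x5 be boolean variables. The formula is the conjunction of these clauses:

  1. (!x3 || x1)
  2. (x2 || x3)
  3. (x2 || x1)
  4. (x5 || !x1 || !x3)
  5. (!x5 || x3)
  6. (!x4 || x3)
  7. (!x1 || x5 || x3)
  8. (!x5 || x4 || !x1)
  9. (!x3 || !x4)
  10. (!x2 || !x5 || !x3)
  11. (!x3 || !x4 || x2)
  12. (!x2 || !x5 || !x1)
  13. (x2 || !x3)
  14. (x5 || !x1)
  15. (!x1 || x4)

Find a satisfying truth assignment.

x1 = 0  x2 = 1  x3 = 0  x4 = 0  x5 = 0

Check each clause:
  1. (x1 || !x3) — !x3 is true.
  2. (x2 || x3) — x2 is true.
  3. (x2 || x1) — x2 is true.
  4. (!x1 || x5 || !x3) — !x3 is true.
  5. (x3 || !x5) — !x5 is true.
  6. (!x4 || x3) — !x4 is true.
  7. (x5 || !x1 || x3) — !x1 is true.
  8. (!x1 || !x5 || x4) — !x5 is true.
  9. (!x4 || !x3) — !x4 is true.
  10. (!x5 || !x3 || !x2) — !x5 is true.
  11. (x2 || !x4 || !x3) — x2 is true.
  12. (!x2 || !x5 || !x1) — !x5 is true.
  13. (x2 || !x3) — x2 is true.
  14. (x5 || !x1) — !x1 is true.
  15. (!x1 || x4) — !x1 is true.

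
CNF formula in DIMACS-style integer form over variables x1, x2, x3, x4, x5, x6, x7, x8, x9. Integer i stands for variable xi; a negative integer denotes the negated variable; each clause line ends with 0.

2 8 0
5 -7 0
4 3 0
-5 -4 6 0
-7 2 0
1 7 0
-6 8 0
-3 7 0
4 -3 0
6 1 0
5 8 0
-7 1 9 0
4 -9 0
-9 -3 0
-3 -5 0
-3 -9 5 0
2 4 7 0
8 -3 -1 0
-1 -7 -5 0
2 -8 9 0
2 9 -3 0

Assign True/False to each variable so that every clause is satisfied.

x2 occurs only positively in the remaining clauses — set x2 = True.
Try x1 = True.
Try x3 = False.
  then x4 is forced to True.
For the remaining variables, x5 = False, x6 = False, x7 = False, x8 = True, x9 = False works.

x1 = T, x2 = T, x3 = F, x4 = T, x5 = F, x6 = F, x7 = F, x8 = T, x9 = F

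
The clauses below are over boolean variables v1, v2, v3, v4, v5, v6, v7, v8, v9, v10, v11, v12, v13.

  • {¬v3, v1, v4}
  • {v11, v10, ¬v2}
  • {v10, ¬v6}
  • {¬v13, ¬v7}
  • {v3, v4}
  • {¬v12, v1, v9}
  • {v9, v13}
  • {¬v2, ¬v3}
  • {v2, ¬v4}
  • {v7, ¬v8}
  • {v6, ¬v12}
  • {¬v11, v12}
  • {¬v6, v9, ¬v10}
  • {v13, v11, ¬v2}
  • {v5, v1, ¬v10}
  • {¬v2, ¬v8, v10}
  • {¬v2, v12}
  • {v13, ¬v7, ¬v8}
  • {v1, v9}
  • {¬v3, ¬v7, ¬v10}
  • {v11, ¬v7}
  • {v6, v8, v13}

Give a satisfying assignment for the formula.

v1 = True, v2 = False, v3 = True, v4 = False, v5 = True, v6 = True, v7 = False, v8 = False, v9 = True, v10 = True, v11 = False, v12 = True, v13 = True

Check each clause:
  1. {v4, ¬v3, v1} — v1 is true.
  2. {v11, ¬v2, v10} — v10 is true.
  3. {v10, ¬v6} — v10 is true.
  4. {¬v7, ¬v13} — ¬v7 is true.
  5. {v4, v3} — v3 is true.
  6. {¬v12, v1, v9} — v1 is true.
  7. {v13, v9} — v9 is true.
  8. {¬v2, ¬v3} — ¬v2 is true.
  9. {¬v4, v2} — ¬v4 is true.
  10. {¬v8, v7} — ¬v8 is true.
  11. {¬v12, v6} — v6 is true.
  12. {¬v11, v12} — v12 is true.
  13. {v9, ¬v6, ¬v10} — v9 is true.
  14. {v11, v13, ¬v2} — v13 is true.
  15. {v1, ¬v10, v5} — v1 is true.
  16. {¬v8, v10, ¬v2} — ¬v8 is true.
  17. {¬v2, v12} — v12 is true.
  18. {¬v7, v13, ¬v8} — ¬v8 is true.
  19. {v9, v1} — v1 is true.
  20. {¬v7, ¬v10, ¬v3} — ¬v7 is true.
  21. {v11, ¬v7} — ¬v7 is true.
  22. {v8, v13, v6} — v13 is true.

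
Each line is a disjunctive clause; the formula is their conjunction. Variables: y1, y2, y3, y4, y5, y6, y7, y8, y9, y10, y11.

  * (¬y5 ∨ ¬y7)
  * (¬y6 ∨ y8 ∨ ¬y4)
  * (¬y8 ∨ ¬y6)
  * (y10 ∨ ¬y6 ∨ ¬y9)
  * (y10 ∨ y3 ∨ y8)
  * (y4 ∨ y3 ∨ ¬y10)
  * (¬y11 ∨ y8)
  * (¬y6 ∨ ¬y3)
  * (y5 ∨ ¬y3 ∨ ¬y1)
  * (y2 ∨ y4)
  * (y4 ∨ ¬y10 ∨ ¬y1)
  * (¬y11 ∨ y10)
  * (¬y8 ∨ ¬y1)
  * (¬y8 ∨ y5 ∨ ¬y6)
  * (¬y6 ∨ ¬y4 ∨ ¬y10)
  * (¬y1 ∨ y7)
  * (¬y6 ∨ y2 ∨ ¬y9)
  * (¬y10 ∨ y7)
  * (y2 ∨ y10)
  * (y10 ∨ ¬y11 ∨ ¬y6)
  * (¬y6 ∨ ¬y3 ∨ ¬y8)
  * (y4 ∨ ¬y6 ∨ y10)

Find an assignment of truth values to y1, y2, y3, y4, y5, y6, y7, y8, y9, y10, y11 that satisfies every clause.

y1=F, y2=T, y3=T, y4=F, y5=F, y6=F, y7=T, y8=T, y9=F, y10=T, y11=F

Pure literal: y1 appears only negated; assign y1 = False.
y2 occurs only positively in the remaining clauses — set y2 = True.
Branch on y3: take y3 = True.
  then y6 is forced to False.
Set y5 = False and propagate.
Try y7 = True.
The remaining clauses are satisfied by y4 = False, y8 = True, y9 = False, y10 = True, y11 = False.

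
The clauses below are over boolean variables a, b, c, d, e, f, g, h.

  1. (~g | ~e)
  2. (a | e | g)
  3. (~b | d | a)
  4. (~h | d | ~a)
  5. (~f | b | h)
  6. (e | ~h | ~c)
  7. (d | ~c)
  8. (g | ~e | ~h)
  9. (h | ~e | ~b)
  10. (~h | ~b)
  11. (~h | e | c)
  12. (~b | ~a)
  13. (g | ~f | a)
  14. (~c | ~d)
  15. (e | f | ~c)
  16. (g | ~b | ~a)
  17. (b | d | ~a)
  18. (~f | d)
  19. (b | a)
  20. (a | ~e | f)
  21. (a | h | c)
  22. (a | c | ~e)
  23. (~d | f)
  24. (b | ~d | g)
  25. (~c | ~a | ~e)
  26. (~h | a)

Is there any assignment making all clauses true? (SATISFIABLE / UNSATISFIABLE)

a = True:
  propagation gives b=False, d=True, c=False, f=True; an empty clause results — contradiction.
a = False:
  propagation gives b=True, d=True, h=False, e=False; an empty clause results — contradiction.
Every branch closes, so no satisfying assignment exists.

UNSATISFIABLE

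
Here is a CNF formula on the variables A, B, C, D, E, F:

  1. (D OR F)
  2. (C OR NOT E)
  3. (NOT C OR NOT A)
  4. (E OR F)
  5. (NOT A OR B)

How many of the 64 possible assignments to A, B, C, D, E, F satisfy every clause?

16

Case analysis on A and C:
  A=1, C=1: a clause becomes empty — 0.
  A=1, C=0: remaining (B,D,E,F) ∈ {(1,0,0,1); (1,1,0,1)} — 2.
  A=0, C=1: B free; 5 ways for (D,E,F) × 2^1 = 10.
  A=0, C=0: remaining (B,D,E,F) ∈ {(0,0,0,1); (0,1,0,1); (1,0,0,1); (1,1,0,1)} — 4.
Total: 0 + 2 + 10 + 4 = 16.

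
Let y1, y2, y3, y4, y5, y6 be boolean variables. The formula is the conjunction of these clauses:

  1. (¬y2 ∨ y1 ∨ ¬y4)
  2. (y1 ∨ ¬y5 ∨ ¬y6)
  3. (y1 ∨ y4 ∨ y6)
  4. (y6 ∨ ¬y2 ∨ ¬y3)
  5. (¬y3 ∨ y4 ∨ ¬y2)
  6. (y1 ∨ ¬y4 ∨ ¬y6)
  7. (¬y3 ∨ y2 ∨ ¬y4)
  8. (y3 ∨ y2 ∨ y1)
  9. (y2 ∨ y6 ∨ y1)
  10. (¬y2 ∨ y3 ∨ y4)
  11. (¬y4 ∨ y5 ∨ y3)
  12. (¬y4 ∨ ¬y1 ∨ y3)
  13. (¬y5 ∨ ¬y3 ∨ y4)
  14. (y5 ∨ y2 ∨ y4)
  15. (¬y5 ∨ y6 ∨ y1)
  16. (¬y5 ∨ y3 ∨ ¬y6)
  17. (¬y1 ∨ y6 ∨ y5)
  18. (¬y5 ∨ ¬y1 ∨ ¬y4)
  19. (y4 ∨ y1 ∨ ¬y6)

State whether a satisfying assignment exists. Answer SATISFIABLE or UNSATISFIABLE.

SATISFIABLE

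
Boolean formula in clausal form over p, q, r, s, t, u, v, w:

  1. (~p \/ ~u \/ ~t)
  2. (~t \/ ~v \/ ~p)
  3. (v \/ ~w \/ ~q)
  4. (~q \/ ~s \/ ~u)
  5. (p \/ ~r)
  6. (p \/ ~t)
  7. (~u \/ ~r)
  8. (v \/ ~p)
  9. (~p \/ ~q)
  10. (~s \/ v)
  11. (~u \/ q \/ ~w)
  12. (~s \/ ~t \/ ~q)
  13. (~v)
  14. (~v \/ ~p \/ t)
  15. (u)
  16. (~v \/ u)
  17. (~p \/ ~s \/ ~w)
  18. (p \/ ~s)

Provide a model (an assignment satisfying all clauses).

p = 0, q = 0, r = 0, s = 0, t = 0, u = 1, v = 0, w = 0

Unit propagation: (~v) forces v = False.
The clause (~p) is unit: p must be False.
Unit propagation: (~r) forces r = False.
Unit propagation: (~t) forces t = False.
The clause (~s) is unit: s must be False.
Unit propagation: (u) forces u = True.
Pure literal: w appears only negated; assign w = False.
q is now unconstrained; take q = False.
Every clause has at least one true literal under this assignment.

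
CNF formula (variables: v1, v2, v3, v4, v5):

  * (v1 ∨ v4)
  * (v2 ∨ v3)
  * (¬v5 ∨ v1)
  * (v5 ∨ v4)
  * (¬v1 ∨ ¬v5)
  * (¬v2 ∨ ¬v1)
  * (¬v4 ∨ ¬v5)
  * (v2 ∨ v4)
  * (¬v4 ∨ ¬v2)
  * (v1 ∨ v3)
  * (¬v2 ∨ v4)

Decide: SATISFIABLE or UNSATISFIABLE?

SATISFIABLE

Pure literal: v3 appears only positively; assign v3 = True.
Branch on v1: take v1 = False.
  then v4 is forced to True.
  then v5 is forced to False.
  then v2 is forced to False.
So v1 = False, v2 = False, v3 = True, v4 = True, v5 = False is a satisfying assignment.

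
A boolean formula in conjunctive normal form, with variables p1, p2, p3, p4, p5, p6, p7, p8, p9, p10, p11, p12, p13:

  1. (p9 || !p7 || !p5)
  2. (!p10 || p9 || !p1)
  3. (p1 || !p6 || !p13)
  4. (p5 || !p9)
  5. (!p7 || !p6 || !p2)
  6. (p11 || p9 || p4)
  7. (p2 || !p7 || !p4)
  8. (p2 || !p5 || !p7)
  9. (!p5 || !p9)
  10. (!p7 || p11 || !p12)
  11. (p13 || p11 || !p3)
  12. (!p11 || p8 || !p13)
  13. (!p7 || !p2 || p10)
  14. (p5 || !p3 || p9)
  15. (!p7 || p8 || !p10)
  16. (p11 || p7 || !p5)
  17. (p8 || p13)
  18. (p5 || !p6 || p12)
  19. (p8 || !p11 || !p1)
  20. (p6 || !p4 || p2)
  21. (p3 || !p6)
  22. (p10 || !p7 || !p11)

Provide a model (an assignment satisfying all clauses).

p1=0, p2=1, p3=0, p4=1, p5=0, p6=0, p7=1, p8=1, p9=0, p10=1, p11=1, p12=0, p13=1

Pure literal: p8 appears only positively; assign p8 = True.
Set p1 = False and propagate.
Set p2 = True and propagate.
Set p3 = False and propagate.
  then p6 is forced to False.
The remaining clauses are satisfied by p4 = True, p5 = False, p7 = True, p9 = False, p10 = True, p11 = True, p12 = False, p13 = True.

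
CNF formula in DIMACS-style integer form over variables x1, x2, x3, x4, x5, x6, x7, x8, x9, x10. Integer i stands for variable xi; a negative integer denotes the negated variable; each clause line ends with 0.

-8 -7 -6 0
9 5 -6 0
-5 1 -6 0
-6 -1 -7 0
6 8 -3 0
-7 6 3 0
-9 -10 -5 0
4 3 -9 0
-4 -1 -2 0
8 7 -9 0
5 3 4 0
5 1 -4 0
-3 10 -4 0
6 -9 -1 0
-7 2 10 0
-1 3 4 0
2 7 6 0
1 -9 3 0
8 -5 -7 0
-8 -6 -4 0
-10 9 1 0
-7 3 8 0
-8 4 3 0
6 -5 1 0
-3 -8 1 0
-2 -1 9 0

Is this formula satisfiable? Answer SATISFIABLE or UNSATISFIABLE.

SATISFIABLE

Try x1 = False.
The remaining clauses are satisfied by x2 = False, x3 = True, x4 = False, x5 = False, x6 = True, x7 = True, x8 = False, x9 = True, x10 = True.
So x1 = False  x2 = False  x3 = True  x4 = False  x5 = False  x6 = True  x7 = True  x8 = False  x9 = True  x10 = True is a satisfying assignment.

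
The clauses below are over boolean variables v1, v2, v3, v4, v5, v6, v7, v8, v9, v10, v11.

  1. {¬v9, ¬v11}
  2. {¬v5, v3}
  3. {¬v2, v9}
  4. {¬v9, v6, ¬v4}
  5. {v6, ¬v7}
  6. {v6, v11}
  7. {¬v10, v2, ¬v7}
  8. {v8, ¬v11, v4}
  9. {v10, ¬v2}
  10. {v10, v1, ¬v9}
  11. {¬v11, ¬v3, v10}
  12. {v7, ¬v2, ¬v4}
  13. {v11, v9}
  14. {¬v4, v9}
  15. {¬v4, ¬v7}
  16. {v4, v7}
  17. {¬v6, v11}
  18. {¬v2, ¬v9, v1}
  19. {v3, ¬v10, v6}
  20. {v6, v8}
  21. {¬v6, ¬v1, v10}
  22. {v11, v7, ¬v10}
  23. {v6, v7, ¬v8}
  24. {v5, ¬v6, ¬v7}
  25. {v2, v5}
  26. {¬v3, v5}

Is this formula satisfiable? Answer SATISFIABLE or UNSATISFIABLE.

UNSATISFIABLE

v6 = True:
  propagation gives v11=True, v9=False, v2=False, v4=False; an empty clause results — contradiction.
v6 = False:
  propagation gives v7=False, v11=True, v9=False, v2=False; an empty clause results — contradiction.
Every branch closes, so no satisfying assignment exists.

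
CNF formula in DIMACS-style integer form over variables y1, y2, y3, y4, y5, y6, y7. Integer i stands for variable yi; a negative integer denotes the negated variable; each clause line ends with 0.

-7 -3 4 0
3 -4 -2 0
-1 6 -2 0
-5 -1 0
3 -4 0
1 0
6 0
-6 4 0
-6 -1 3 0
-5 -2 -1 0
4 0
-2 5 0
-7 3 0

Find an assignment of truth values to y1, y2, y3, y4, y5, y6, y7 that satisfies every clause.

y1 = True, y2 = False, y3 = True, y4 = True, y5 = False, y6 = True, y7 = True

(y1) is a unit clause, so y1 = True.
(NOT y5) is a unit clause, so y5 = False.
The clause (y6) is unit: y6 must be True.
(y4) is a unit clause, so y4 = True.
(y3) is a unit clause, so y3 = True.
The clause (NOT y2) is unit: y2 must be False.
y7 is now unconstrained; take y7 = True.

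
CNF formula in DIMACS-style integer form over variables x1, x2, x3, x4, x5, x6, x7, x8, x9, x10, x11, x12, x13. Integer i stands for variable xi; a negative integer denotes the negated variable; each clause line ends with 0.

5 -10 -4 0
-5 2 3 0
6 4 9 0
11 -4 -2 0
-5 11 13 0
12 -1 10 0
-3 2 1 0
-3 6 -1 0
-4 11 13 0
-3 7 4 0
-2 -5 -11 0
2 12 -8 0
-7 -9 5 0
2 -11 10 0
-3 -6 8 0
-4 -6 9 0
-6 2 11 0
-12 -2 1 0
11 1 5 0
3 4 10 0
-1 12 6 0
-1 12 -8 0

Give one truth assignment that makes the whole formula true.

x1=True, x2=False, x3=True, x4=True, x5=True, x6=True, x7=False, x8=True, x9=True, x10=True, x11=True, x12=True, x13=False

Set x1 = True and propagate.
Branch on x2: take x2 = False.
The remaining clauses are satisfied by x3 = True, x4 = True, x5 = True, x6 = True, x7 = False, x8 = True, x9 = True, x10 = True, x11 = True, x12 = True, x13 = False.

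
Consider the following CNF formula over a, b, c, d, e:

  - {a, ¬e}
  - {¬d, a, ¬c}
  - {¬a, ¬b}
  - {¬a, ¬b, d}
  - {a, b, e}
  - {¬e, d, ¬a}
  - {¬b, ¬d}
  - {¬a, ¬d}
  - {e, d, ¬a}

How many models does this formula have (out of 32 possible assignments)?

Satisfying assignments:
  a=F b=T c=F d=F e=F
  a=F b=T c=T d=F e=F
That's 2 in total.

2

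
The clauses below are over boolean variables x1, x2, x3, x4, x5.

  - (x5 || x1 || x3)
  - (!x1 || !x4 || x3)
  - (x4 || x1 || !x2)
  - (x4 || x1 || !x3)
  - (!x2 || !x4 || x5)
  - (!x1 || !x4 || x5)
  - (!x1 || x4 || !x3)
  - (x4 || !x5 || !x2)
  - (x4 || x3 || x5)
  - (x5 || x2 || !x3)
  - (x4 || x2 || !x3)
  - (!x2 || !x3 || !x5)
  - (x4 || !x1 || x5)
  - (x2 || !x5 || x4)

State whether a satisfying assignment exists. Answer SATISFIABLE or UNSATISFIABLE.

Set x1 = True and propagate.
Try x2 = False.
Branch on x3: take x3 = True.
  then x4 is forced to True.
  then x5 is forced to True.
Every clause has at least one true literal under this assignment.
So x1 = True, x2 = False, x3 = True, x4 = True, x5 = True is a satisfying assignment.

SATISFIABLE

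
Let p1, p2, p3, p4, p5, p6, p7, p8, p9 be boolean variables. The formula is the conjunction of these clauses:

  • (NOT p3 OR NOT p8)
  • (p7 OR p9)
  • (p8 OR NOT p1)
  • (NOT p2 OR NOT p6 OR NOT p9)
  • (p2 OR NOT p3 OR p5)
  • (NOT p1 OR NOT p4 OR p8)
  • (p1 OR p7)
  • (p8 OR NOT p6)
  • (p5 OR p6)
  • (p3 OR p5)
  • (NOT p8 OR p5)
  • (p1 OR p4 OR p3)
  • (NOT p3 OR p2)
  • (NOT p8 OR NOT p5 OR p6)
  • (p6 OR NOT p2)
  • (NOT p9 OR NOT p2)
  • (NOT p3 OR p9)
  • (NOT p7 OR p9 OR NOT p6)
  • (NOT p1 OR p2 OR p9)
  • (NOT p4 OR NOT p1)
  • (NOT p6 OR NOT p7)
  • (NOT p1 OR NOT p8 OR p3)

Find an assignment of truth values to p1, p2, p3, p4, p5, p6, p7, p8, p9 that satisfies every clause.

p1 = False  p2 = False  p3 = False  p4 = True  p5 = True  p6 = False  p7 = True  p8 = False  p9 = True

Check each clause:
  1. (NOT p3 OR NOT p8) — NOT p8 is true.
  2. (p9 OR p7) — p9 is true.
  3. (p8 OR NOT p1) — NOT p1 is true.
  4. (NOT p6 OR NOT p2 OR NOT p9) — NOT p6 is true.
  5. (p2 OR p5 OR NOT p3) — p5 is true.
  6. (NOT p4 OR NOT p1 OR p8) — NOT p1 is true.
  7. (p1 OR p7) — p7 is true.
  8. (NOT p6 OR p8) — NOT p6 is true.
  9. (p6 OR p5) — p5 is true.
  10. (p3 OR p5) — p5 is true.
  11. (NOT p8 OR p5) — NOT p8 is true.
  12. (p4 OR p1 OR p3) — p4 is true.
  13. (p2 OR NOT p3) — NOT p3 is true.
  14. (p6 OR NOT p8 OR NOT p5) — NOT p8 is true.
  15. (p6 OR NOT p2) — NOT p2 is true.
  16. (NOT p2 OR NOT p9) — NOT p2 is true.
  17. (p9 OR NOT p3) — p9 is true.
  18. (NOT p6 OR NOT p7 OR p9) — p9 is true.
  19. (p9 OR p2 OR NOT p1) — p9 is true.
  20. (NOT p4 OR NOT p1) — NOT p1 is true.
  21. (NOT p7 OR NOT p6) — NOT p6 is true.
  22. (NOT p8 OR NOT p1 OR p3) — NOT p8 is true.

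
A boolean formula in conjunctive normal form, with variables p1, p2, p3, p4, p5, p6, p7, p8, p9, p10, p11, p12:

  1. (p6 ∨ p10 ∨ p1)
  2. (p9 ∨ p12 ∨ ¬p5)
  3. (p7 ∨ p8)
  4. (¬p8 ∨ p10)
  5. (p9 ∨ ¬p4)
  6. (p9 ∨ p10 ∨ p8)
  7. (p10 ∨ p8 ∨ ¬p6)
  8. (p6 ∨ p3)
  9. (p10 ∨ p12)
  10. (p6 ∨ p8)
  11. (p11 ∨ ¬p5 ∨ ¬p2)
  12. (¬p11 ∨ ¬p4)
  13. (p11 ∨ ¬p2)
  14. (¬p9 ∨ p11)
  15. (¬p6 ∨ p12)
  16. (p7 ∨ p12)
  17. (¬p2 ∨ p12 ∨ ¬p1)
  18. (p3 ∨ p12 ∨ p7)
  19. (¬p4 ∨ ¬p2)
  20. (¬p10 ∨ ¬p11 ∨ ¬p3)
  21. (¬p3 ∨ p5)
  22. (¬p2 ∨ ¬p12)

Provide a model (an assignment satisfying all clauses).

p1=F, p2=F, p3=F, p4=F, p5=F, p6=T, p7=T, p8=T, p9=F, p10=T, p11=T, p12=T

Pure literal: p2 appears only negated; assign p2 = False.
p4 occurs only negated in the remaining clauses — set p4 = False.
Branch on p1: take p1 = False.
Set p3 = False and propagate.
  then p6 is forced to True.
  then p12 is forced to True.
Try p7 = True.
For the remaining variables, p5 = False, p8 = True, p9 = False, p10 = True, p11 = True works.
Every clause has at least one true literal under this assignment.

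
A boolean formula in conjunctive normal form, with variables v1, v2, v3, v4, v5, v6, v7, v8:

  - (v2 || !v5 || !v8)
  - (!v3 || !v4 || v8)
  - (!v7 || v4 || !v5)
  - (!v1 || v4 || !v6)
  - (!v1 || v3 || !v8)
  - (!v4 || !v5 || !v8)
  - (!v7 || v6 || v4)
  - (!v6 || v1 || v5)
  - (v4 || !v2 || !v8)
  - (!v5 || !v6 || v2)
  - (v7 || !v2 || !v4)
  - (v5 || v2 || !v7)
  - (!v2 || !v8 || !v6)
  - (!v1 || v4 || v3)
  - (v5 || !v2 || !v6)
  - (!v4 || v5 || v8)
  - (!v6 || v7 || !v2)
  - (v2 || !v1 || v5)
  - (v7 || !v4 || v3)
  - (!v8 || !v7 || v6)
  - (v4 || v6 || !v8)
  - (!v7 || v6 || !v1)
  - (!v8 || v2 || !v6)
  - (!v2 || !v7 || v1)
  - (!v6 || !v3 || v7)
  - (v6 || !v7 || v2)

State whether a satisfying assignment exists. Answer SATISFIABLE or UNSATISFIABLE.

Branch on v1: take v1 = False.
Set v2 = True and propagate.
  then v7 is forced to False.
  then v4 is forced to False.
  then v8 is forced to False.
  then v6 is forced to False.
v3, v5 are now unconstrained; take v3 = False, v5 = True.
So v1 = F, v2 = T, v3 = F, v4 = F, v5 = T, v6 = F, v7 = F, v8 = F is a satisfying assignment.

SATISFIABLE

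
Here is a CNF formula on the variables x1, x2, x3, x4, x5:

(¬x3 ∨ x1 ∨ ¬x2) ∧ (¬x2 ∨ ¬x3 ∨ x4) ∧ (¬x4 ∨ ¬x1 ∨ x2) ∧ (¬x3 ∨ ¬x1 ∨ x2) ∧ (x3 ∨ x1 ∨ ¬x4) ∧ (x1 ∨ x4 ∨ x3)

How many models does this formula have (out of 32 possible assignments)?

Case analysis on x1 and x3:
  x1=T, x3=T: remaining (x2,x4,x5) ∈ {(T,T,F); (T,T,T)} — 2.
  x1=T, x3=F: x5 free; 3 ways for (x2,x4) × 2^1 = 6.
  x1=F, x3=T: remaining (x2,x4,x5) ∈ {(F,F,F); (F,F,T); (F,T,F); (F,T,T)} — 4.
  x1=F, x3=F: a clause becomes empty — 0.
Total: 2 + 6 + 4 + 0 = 12.

12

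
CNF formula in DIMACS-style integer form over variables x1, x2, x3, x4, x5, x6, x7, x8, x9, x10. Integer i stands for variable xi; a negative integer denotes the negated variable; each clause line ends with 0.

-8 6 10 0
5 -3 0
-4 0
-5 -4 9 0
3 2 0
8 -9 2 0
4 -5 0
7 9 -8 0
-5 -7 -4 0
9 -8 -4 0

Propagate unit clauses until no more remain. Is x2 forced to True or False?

Unit clause (¬x4) sets x4 = False.
In (¬x5 ∨ x4), x4 is now false; ¬x5 must hold, so x5 = False.
(¬x3 ∨ x5): since x5 = False, the clause reduces to (¬x3). x3 = False.
(x2 ∨ x3) with x3 = False leaves only x2, so x2 = True.

True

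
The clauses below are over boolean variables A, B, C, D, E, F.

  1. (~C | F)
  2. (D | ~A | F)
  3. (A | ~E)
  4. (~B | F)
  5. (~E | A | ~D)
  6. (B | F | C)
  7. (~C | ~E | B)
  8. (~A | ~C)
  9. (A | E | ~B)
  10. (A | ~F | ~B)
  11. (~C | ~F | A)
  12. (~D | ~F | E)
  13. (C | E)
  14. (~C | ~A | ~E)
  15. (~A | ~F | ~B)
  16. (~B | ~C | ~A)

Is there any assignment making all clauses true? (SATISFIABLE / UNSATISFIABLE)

SATISFIABLE

Set A = True and propagate.
  then C is forced to False.
  then E is forced to True.
Branch on B: take B = False.
  then F is forced to True.
D is now unconstrained; take D = True.
So A=T, B=F, C=F, D=T, E=T, F=T is a satisfying assignment.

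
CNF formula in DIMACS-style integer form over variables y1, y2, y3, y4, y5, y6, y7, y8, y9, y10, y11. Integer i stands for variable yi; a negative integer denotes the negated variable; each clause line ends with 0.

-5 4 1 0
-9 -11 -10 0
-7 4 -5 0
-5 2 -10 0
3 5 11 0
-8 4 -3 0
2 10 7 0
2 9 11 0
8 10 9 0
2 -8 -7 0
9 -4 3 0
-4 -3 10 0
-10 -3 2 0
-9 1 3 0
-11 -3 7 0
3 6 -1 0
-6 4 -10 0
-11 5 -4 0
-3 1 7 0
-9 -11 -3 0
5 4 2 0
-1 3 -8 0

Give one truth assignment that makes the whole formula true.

y1 = T, y2 = T, y3 = T, y4 = T, y5 = T, y6 = T, y7 = F, y8 = F, y9 = F, y10 = T, y11 = F

Check each clause:
  1. (¬y5 ∨ y4 ∨ y1) — y1 is true.
  2. (¬y10 ∨ ¬y9 ∨ ¬y11) — ¬y11 is true.
  3. (¬y5 ∨ y4 ∨ ¬y7) — ¬y7 is true.
  4. (y2 ∨ ¬y10 ∨ ¬y5) — y2 is true.
  5. (y3 ∨ y5 ∨ y11) — y3 is true.
  6. (¬y3 ∨ y4 ∨ ¬y8) — ¬y8 is true.
  7. (y10 ∨ y7 ∨ y2) — y2 is true.
  8. (y2 ∨ y11 ∨ y9) — y2 is true.
  9. (y10 ∨ y9 ∨ y8) — y10 is true.
  10. (¬y8 ∨ y2 ∨ ¬y7) — ¬y8 is true.
  11. (y3 ∨ y9 ∨ ¬y4) — y3 is true.
  12. (y10 ∨ ¬y4 ∨ ¬y3) — y10 is true.
  13. (¬y3 ∨ y2 ∨ ¬y10) — y2 is true.
  14. (y1 ∨ ¬y9 ∨ y3) — y1 is true.
  15. (y7 ∨ ¬y11 ∨ ¬y3) — ¬y11 is true.
  16. (y6 ∨ ¬y1 ∨ y3) — y3 is true.
  17. (y4 ∨ ¬y6 ∨ ¬y10) — y4 is true.
  18. (y5 ∨ ¬y4 ∨ ¬y11) — ¬y11 is true.
  19. (y7 ∨ ¬y3 ∨ y1) — y1 is true.
  20. (¬y11 ∨ ¬y3 ∨ ¬y9) — ¬y11 is true.
  21. (y5 ∨ y4 ∨ y2) — y2 is true.
  22. (¬y8 ∨ ¬y1 ∨ y3) — ¬y8 is true.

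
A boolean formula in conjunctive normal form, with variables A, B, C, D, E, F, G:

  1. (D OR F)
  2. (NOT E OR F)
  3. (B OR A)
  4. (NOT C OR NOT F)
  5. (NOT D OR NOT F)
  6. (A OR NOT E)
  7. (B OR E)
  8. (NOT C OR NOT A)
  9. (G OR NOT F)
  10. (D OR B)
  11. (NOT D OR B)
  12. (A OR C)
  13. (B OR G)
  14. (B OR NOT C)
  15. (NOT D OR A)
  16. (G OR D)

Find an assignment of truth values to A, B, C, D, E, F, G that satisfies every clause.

A = T, B = T, C = F, D = F, E = F, F = T, G = T

Pure literal: B appears only positively; assign B = True.
Pure literal: G appears only positively; assign G = True.
Branch on A: take A = True.
  then C is forced to False.
Set D = False and propagate.
  then F is forced to True.
E is now unconstrained; take E = False.
Check each clause:
  1. (D OR F) — F is true.
  2. (F OR NOT E) — NOT E is true.
  3. (A OR B) — A is true.
  4. (NOT C OR NOT F) — NOT C is true.
  5. (NOT F OR NOT D) — NOT D is true.
  6. (NOT E OR A) — A is true.
  7. (E OR B) — B is true.
  8. (NOT A OR NOT C) — NOT C is true.
  9. (NOT F OR G) — G is true.
  10. (B OR D) — B is true.
  11. (B OR NOT D) — B is true.
  12. (C OR A) — A is true.
  13. (B OR G) — B is true.
  14. (NOT C OR B) — B is true.
  15. (A OR NOT D) — A is true.
  16. (G OR D) — G is true.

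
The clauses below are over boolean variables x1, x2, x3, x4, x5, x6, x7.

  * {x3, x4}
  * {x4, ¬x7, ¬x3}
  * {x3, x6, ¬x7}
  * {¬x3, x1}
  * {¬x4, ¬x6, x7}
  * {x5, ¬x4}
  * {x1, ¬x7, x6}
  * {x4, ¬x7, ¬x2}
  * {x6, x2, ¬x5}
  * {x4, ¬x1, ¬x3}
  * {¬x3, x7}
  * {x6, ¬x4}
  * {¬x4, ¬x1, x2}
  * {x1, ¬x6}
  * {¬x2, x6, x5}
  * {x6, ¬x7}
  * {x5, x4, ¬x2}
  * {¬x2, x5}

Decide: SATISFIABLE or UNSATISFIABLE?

SATISFIABLE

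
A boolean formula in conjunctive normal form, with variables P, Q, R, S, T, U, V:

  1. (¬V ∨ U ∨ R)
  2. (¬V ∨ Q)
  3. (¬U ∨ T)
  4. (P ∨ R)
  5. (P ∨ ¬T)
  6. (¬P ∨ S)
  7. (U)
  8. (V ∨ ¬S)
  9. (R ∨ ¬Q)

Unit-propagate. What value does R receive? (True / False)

Unit clause (U) sets U = True.
From (T ∨ ¬U) and U = True: T = True.
(¬T ∨ P) with T = True leaves only P, so P = True.
(S ∨ ¬P): since P = True, the clause reduces to (S). S = True.
(¬S ∨ V) with S = True leaves only V, so V = True.
(¬V ∨ Q) with V = True leaves only Q, so Q = True.
From (R ∨ ¬Q) and Q = True: R = True.

True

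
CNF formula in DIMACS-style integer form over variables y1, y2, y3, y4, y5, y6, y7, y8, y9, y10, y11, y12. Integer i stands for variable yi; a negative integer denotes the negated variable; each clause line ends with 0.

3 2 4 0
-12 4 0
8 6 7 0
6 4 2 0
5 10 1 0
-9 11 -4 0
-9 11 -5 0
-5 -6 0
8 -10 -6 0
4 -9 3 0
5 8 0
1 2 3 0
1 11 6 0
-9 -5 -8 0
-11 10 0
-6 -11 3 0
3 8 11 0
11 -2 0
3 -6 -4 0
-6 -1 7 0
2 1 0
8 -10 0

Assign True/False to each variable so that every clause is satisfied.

y1=T, y2=T, y3=T, y4=F, y5=T, y6=F, y7=T, y8=T, y9=F, y10=T, y11=T, y12=F

Pure literal: y3 appears only positively; assign y3 = True.
y7 occurs only positively in the remaining clauses — set y7 = True.
Branch on y1: take y1 = True.
Set y2 = True and propagate.
  then y11 is forced to True.
  then y10 is forced to True.
  then y8 is forced to True.
For the remaining variables, y4 = False, y5 = True, y6 = False, y9 = False, y12 = False works.
Every clause has at least one true literal under this assignment.
Check each clause:
  1. (y2 ∨ y3 ∨ y4) — y2 is true.
  2. (y4 ∨ ¬y12) — ¬y12 is true.
  3. (y7 ∨ y6 ∨ y8) — y8 is true.
  4. (y6 ∨ y2 ∨ y4) — y2 is true.
  5. (y5 ∨ y10 ∨ y1) — y1 is true.
  6. (y11 ∨ ¬y9 ∨ ¬y4) — y11 is true.
  7. (y11 ∨ ¬y9 ∨ ¬y5) — y11 is true.
  8. (¬y5 ∨ ¬y6) — ¬y6 is true.
  9. (y8 ∨ ¬y10 ∨ ¬y6) — y8 is true.
  10. (y3 ∨ ¬y9 ∨ y4) — y3 is true.
  11. (y8 ∨ y5) — y8 is true.
  12. (y1 ∨ y2 ∨ y3) — y1 is true.
  13. (y1 ∨ y6 ∨ y11) — y1 is true.
  14. (¬y8 ∨ ¬y9 ∨ ¬y5) — ¬y9 is true.
  15. (y10 ∨ ¬y11) — y10 is true.
  16. (y3 ∨ ¬y6 ∨ ¬y11) — ¬y6 is true.
  17. (y8 ∨ y3 ∨ y11) — y11 is true.
  18. (¬y2 ∨ y11) — y11 is true.
  19. (¬y4 ∨ ¬y6 ∨ y3) — ¬y6 is true.
  20. (¬y6 ∨ ¬y1 ∨ y7) — ¬y6 is true.
  21. (y2 ∨ y1) — y1 is true.
  22. (y8 ∨ ¬y10) — y8 is true.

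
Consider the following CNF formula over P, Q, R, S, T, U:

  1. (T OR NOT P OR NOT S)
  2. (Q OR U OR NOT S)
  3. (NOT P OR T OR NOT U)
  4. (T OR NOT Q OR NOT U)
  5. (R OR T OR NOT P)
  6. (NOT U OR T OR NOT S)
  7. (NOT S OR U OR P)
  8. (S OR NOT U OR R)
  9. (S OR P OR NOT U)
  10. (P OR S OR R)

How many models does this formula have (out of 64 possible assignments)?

Split on S, then U.
  S=1, U=1: forces T=1; P, Q, R free → 2^3 = 8.
  S=1, U=0: remaining (P,Q,R,T) ∈ {(1,1,0,1); (1,1,1,1)} — 2.
  S=0, U=1: remaining (P,Q,R,T) ∈ {(1,0,1,1); (1,1,1,1)} — 2.
  S=0, U=0: Q free; 5 ways for (P,R,T) × 2^1 = 10.
Total: 8 + 2 + 2 + 10 = 22.

22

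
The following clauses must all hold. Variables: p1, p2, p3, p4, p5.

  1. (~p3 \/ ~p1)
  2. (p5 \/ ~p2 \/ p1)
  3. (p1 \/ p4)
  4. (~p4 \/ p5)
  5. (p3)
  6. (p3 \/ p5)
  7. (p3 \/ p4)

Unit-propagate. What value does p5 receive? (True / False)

(p3) is a unit clause: p3 = True.
(~p3 \/ ~p1) with p3 = True leaves only ~p1, so p1 = False.
(p4 \/ p1) with p1 = False leaves only p4, so p4 = True.
In (p5 \/ ~p4), ~p4 is now false; p5 must hold, so p5 = True.

True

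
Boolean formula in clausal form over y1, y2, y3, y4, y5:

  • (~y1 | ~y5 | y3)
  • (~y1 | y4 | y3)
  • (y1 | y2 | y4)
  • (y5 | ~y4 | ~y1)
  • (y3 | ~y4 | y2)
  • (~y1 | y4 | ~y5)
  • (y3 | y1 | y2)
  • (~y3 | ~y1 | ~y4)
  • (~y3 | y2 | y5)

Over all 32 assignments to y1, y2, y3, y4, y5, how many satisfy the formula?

Case analysis on y1 and y3:
  y1=T, y3=T: remaining (y2,y4,y5) ∈ {(T,F,F)} — 1.
  y1=T, y3=F: a clause becomes empty — 0.
  y1=F, y3=T: 5 of the 8 assignments to (y2,y4,y5) work.
  y1=F, y3=F: remaining (y2,y4,y5) ∈ {(T,F,F); (T,F,T); (T,T,F); (T,T,T)} — 4.
Total: 1 + 0 + 5 + 4 = 10.

10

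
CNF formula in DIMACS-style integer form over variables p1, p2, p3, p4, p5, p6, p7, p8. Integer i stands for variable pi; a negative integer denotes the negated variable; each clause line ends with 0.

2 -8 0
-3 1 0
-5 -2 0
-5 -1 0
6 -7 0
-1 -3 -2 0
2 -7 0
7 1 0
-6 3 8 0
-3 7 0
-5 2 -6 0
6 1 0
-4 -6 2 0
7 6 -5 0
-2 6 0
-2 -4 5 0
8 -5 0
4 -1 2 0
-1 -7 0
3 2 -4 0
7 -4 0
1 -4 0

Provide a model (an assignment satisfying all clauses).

Try p1 = False.
  then p3 is forced to False.
  then p7 is forced to True.
  then p6 is forced to True.
  then p2 is forced to True.
  then p5 is forced to False.
  then p8 is forced to True.
  then p4 is forced to False.

p1 = 0, p2 = 1, p3 = 0, p4 = 0, p5 = 0, p6 = 1, p7 = 1, p8 = 1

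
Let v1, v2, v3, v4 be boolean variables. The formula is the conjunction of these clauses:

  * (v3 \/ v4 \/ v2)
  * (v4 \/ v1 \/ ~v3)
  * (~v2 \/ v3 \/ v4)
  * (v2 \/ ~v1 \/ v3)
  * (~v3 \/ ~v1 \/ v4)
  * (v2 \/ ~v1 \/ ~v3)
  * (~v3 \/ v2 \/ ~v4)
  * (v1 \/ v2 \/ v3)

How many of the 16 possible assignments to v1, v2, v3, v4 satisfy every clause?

4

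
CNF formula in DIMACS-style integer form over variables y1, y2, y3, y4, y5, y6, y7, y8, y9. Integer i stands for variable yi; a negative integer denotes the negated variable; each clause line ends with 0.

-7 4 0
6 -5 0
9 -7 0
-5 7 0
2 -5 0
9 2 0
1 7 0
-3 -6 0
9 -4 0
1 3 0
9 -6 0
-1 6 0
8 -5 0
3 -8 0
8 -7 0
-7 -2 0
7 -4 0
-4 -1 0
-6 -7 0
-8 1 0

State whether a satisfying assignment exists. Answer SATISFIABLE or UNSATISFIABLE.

SATISFIABLE

Pure literal: y5 appears only negated; assign y5 = False.
Pure literal: y9 appears only positively; assign y9 = True.
Try y1 = True.
  then y6 is forced to True.
  then y3 is forced to False.
  then y8 is forced to False.
  then y7 is forced to False.
  then y4 is forced to False.
y2 is now unconstrained; take y2 = True.
So y1 = True, y2 = True, y3 = False, y4 = False, y5 = False, y6 = True, y7 = False, y8 = False, y9 = True is a satisfying assignment.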